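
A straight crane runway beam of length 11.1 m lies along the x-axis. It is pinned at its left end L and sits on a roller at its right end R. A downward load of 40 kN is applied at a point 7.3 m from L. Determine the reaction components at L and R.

L_x = 0, L_y = 13.69 kN, R_y = 26.31 kN

ΣM about L: R_y·11.1 − 40·7.3 = 0 → R_y = 292/11.1 = 26.3063 ≈ 26.31 kN.
ΣF_y = 0: L_y + 26.3063 − 40 = 0 → L_y = 13.69 kN.
ΣF_x = 0: no horizontal applied forces, so L_x = 0.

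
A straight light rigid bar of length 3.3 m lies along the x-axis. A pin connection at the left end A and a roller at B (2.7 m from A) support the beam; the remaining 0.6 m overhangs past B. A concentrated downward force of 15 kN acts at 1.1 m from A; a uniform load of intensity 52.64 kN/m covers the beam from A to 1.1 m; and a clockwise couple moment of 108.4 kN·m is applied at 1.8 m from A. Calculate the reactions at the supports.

Resultant of the distributed load: 52.64 × 1.1 = 57.904 kN at 0.55 m from A.
Moments about A: B_y·2.7 − 15·1.1 − (52.64·1.1)·0.55 − 108.4 = 0 → B_y = 156.7472/2.7 = 58.0545 ≈ 58.05 kN.
ΣF_y = 0: A_y + 58.0545 − 15 − 52.64·1.1 = 0 → A_y = 14.85 kN.
ΣF_x = 0: no horizontal applied forces, so A_x = 0.

A_x = 0, A_y = 14.85 kN, B_y = 58.05 kN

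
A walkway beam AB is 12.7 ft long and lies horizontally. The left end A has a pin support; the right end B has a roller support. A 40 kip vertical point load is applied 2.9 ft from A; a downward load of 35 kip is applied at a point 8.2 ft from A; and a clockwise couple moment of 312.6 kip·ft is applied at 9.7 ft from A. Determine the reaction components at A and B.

A_x = 0, A_y = 18.65 kip, B_y = 56.35 kip

Moments about A: B_y·12.7 − 40·2.9 − 35·8.2 − 312.6 = 0 → B_y = 715.6/12.7 = 56.3465 ≈ 56.35 kip.
ΣF_y = 0: A_y + 56.3465 − 40 − 35 = 0 → A_y = 18.65 kip.
ΣF_x = 0: no horizontal applied forces, so A_x = 0.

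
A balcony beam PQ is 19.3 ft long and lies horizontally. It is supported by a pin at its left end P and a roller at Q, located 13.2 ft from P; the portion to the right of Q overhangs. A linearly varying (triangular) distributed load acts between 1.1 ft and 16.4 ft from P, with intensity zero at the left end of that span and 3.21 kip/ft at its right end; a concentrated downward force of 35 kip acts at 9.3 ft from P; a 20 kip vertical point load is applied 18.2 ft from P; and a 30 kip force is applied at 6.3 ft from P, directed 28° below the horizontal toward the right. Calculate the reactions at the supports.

Resultant of the triangular load: ½ × 3.21 × 15.3 = 24.5565 kip, acting at 11.3 ft from P (one-third of the span from the peak).
ΣM about P: Q_y·13.2 − (½·3.21·15.3)·11.3 − 35·9.3 − 20·18.2 − 30·sin28°·6.3 = 0 → Q_y = 1055.72/13.2 = 79.9788 ≈ 79.98 kip.
ΣF_y = 0: P_y + 79.9788 − ½·3.21·15.3 − 35 − 20 − 30·sin28° = 0 → P_y = 13.66 kip.
ΣF_x = 0: P_x + 30·cos28° = 0 → P_x = -26.49 kip.

P_x = -26.49 kip, P_y = 13.66 kip, Q_y = 79.98 kip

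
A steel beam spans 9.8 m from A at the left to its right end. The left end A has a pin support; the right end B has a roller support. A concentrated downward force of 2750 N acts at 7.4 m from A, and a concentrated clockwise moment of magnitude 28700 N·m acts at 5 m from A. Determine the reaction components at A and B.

Taking moments about A: B_y·9.8 − 2750·7.4 − 28700 = 0 → B_y = 49050/9.8 = 5005.1 ≈ 5005 N.
ΣF_y = 0: A_y + 5005.1 − 2750 = 0 → A_y = -2255 N.
ΣF_x = 0: no horizontal applied forces, so A_x = 0.

A_x = 0, A_y = -2255 N, B_y = 5005 N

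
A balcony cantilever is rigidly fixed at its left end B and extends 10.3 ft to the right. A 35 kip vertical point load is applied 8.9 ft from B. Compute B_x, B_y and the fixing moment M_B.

B_x = 0, B_y = 35.00 kip, M_B = 311.5 kip·ft

ΣF_x = 0: B_x = 0.
ΣF_y = 0: B_y − 35 = 0 → B_y = 35.00 kip.
ΣM about B: M_B − 35·8.9 = 0 → M_B = 311.5 kip·ft.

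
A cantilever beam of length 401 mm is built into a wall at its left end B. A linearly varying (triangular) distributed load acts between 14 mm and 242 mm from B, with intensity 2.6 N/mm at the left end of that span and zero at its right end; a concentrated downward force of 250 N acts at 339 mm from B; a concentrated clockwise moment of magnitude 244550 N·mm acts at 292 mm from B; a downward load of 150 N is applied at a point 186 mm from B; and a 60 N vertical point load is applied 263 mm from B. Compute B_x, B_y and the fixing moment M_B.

B_x = 0, B_y = 756.4 N, M_B = 399700 N·mm

Resultant of the triangular load: ½ × 2.6 × 228 = 296.4 N, acting at 90 mm from B (one-third of the span from the peak).
ΣF_x = 0: B_x = 0.
ΣF_y = 0: B_y − ½·2.6·228 − 250 − 150 − 60 = 0 → B_y = 756.4 N.
ΣM about B: M_B − (½·2.6·228)·90 − 250·339 − 244550 − 150·186 − 60·263 = 0 → M_B = 399700 N·mm.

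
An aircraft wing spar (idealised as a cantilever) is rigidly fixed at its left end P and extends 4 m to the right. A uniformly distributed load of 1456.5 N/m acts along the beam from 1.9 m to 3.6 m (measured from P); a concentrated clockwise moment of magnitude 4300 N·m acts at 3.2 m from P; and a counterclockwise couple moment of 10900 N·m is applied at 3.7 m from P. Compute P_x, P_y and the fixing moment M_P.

P_x = 0, P_y = 2476 N, M_P = 209.1 N·m

Resultant of the distributed load: 1456.5 × 1.7 = 2476.05 N at 2.75 m from P.
ΣF_x = 0: P_x = 0.
ΣF_y = 0: P_y − 1456.5·1.7 = 0 → P_y = 2476 N.
ΣM about P: M_P − (1456.5·1.7)·2.75 − 4300 + 10900 = 0 → M_P = 209.1 N·m.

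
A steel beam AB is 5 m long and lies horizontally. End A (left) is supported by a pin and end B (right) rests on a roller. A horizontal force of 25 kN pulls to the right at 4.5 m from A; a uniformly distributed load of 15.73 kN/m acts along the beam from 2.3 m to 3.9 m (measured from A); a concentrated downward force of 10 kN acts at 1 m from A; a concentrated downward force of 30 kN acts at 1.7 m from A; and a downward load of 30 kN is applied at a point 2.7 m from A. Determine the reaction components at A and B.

Resultant of the distributed load: 15.73 × 1.6 = 25.168 kN at 3.1 m from A.
Moments about A: B_y·5 − (15.73·1.6)·3.1 − 10·1 − 30·1.7 − 30·2.7 = 0 → B_y = 220.0208/5 = 44.0042 ≈ 44.00 kN.
ΣF_y = 0: A_y + 44.0042 − 15.73·1.6 − 10 − 30 − 30 = 0 → A_y = 51.16 kN.
ΣF_x = 0: A_x + 25 = 0 → A_x = -25.00 kN.

A_x = -25.00 kN, A_y = 51.16 kN, B_y = 44.00 kN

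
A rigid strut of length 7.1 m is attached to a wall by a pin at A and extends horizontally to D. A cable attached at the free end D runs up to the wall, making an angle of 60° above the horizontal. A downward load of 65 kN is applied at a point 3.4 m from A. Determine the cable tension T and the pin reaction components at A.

T = 35.94 kN, A_x = 17.97 kN, A_y = 33.87 kN

ΣM about A: T·sin60°·7.1 − 65·3.4 = 0 → T = 221/(7.1·0.866025) = 35.9421 ≈ 35.94 kN.
ΣF_x = 0: A_x − T·cos60° = 0 → A_x = 35.9421 × 0.5 = 17.97 kN.
ΣF_y = 0: A_y + T·sin60° − 65 = 0 → A_y = 65 − 35.9421 × 0.866025 = 33.87 kN.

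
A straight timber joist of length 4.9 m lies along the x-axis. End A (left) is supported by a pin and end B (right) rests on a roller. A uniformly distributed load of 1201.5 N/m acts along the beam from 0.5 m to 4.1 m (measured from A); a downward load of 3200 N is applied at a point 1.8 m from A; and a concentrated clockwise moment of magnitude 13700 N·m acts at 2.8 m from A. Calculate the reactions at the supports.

Resultant of the distributed load: 1201.5 × 3.6 = 4325.4 N at 2.3 m from A.
ΣM about A: B_y·4.9 − (1201.5·3.6)·2.3 − 3200·1.8 − 13700 = 0 → B_y = 29408.42/4.9 = 6001.72 ≈ 6002 N.
ΣF_y = 0: A_y + 6001.72 − 1201.5·3.6 − 3200 = 0 → A_y = 1524 N.
ΣF_x = 0: no horizontal applied forces, so A_x = 0.

A_x = 0, A_y = 1524 N, B_y = 6002 N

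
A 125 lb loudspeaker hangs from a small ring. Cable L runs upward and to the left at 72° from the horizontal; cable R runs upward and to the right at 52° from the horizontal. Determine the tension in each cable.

ΣF_x = 0: −T_L·cos72° + T_R·cos52° = 0 → T_R = 0.501927·T_L.
ΣF_y = 0: T_L·sin72° + T_R·sin52° = 125.
Substitute: T_L·(0.951057 + 0.501927·0.788011) = 125 → T_L = 92.8277 ≈ 92.83 lb.
Then T_R = 0.501927 × 92.8277 = 46.59 lb.

T_L = 92.83 lb, T_R = 46.59 lb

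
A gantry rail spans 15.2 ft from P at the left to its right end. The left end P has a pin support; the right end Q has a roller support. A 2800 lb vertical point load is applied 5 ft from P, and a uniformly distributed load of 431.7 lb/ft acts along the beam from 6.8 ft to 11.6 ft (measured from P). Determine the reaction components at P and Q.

P_x = 0, P_y = 2697 lb, Q_y = 2175 lb

Resultant of the distributed load: 431.7 × 4.8 = 2072.16 lb at 9.2 ft from P.
Moments about P: Q_y·15.2 − 2800·5 − (431.7·4.8)·9.2 = 0 → Q_y = 33063.872/15.2 = 2175.25 ≈ 2175 lb.
ΣF_y = 0: P_y + 2175.25 − 2800 − 431.7·4.8 = 0 → P_y = 2697 lb.
ΣF_x = 0: no horizontal applied forces, so P_x = 0.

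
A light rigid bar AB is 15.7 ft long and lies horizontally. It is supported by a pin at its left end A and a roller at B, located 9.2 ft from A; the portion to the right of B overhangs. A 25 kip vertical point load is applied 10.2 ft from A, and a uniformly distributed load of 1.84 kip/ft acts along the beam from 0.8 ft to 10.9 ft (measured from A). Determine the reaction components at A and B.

A_x = 0, A_y = 4.050 kip, B_y = 39.53 kip

Resultant of the distributed load: 1.84 × 10.1 = 18.584 kip at 5.85 ft from A.
Taking moments about A: B_y·9.2 − 25·10.2 − (1.84·10.1)·5.85 = 0 → B_y = 363.7164/9.2 = 39.5344 ≈ 39.53 kip.
ΣF_y = 0: A_y + 39.5344 − 25 − 1.84·10.1 = 0 → A_y = 4.050 kip.
ΣF_x = 0: no horizontal applied forces, so A_x = 0.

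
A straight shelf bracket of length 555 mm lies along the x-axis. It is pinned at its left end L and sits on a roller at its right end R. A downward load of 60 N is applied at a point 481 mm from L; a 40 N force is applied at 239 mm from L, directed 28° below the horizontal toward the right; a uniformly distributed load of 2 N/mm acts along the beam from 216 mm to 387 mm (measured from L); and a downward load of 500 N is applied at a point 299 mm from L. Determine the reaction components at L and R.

L_x = -35.32 N, L_y = 405.5 N, R_y = 515.2 N

Resultant of the distributed load: 2 × 171 = 342 N at 301.5 mm from L.
Moments about L: R_y·555 − 60·481 − 40·sin28°·239 − (2·171)·301.5 − 500·299 = 0 → R_y = 285961/555 = 515.245 ≈ 515.2 N.
ΣF_y = 0: L_y + 515.245 − 60 − 40·sin28° − 2·171 − 500 = 0 → L_y = 405.5 N.
ΣF_x = 0: L_x + 40·cos28° = 0 → L_x = -35.32 N.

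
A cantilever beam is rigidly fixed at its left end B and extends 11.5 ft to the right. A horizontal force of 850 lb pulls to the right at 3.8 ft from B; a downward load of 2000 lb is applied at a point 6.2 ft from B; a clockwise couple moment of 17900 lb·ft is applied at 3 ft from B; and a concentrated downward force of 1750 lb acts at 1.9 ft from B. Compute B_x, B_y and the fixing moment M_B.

ΣF_x = 0: B_x + 850 = 0 → B_x = -850.0 lb.
ΣF_y = 0: B_y − 2000 − 1750 = 0 → B_y = 3750 lb.
ΣM about B: M_B − 2000·6.2 − 17900 − 1750·1.9 = 0 → M_B = 33620 lb·ft.

B_x = -850.0 lb, B_y = 3750 lb, M_B = 33620 lb·ft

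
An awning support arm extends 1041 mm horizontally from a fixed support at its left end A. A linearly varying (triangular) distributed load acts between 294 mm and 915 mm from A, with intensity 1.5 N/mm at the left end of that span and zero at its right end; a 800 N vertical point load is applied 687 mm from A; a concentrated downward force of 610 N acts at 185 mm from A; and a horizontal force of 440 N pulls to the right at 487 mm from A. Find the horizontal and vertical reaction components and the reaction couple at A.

Resultant of the triangular load: ½ × 1.5 × 621 = 465.75 N, acting at 501 mm from A (one-third of the span from the peak).
ΣF_x = 0: A_x + 440 = 0 → A_x = -440.0 N.
ΣF_y = 0: A_y − ½·1.5·621 − 800 − 610 = 0 → A_y = 1876 N.
ΣM about A: M_A − (½·1.5·621)·501 − 800·687 − 610·185 = 0 → M_A = 895800 N·mm.

A_x = -440.0 N, A_y = 1876 N, M_A = 895800 N·mm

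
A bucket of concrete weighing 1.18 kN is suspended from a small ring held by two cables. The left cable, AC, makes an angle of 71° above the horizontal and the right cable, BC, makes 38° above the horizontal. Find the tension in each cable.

T_AC = 0.9834 kN, T_BC = 0.4063 kN

ΣF_x = 0: −T_AC·cos71° + T_BC·cos38° = 0 → T_BC = 0.413152·T_AC.
ΣF_y = 0: T_AC·sin71° + T_BC·sin38° = 1.18.
Substitute: T_AC·(0.945519 + 0.413152·0.615661) = 1.18 → T_AC = 0.983431 ≈ 0.9834 kN.
Then T_BC = 0.413152 × 0.983431 = 0.4063 kN.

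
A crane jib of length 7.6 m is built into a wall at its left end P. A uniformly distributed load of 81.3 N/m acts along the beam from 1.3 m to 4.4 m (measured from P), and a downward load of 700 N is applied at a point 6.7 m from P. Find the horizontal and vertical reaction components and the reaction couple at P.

P_x = 0, P_y = 952.0 N, M_P = 5408 N·m

Resultant of the distributed load: 81.3 × 3.1 = 252.03 N at 2.85 m from P.
ΣF_x = 0: P_x = 0.
ΣF_y = 0: P_y − 81.3·3.1 − 700 = 0 → P_y = 952.0 N.
ΣM about P: M_P − (81.3·3.1)·2.85 − 700·6.7 = 0 → M_P = 5408 N·m.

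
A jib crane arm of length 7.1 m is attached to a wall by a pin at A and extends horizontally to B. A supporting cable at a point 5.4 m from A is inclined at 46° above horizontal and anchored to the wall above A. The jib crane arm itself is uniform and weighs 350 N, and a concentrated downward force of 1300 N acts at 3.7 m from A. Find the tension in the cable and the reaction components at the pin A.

ΣM about A: T·sin46°·5.4 − 350·3.55 − 1300·3.7 = 0 → T = 6052.5/(5.4·0.71934) = 1558.14 ≈ 1558 N.
ΣF_x = 0: A_x − T·cos46° = 0 → A_x = 1558.14 × 0.694658 = 1082 N.
ΣF_y = 0: A_y + T·sin46° − 350 − 1300 = 0 → A_y = 1650 − 1558.14 × 0.71934 = 529.2 N.

T = 1558 N, A_x = 1082 N, A_y = 529.2 N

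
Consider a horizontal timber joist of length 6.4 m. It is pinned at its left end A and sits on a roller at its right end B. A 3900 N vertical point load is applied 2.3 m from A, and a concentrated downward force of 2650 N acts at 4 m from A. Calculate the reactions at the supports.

A_x = 0, A_y = 3492 N, B_y = 3058 N

Moments about A: B_y·6.4 − 3900·2.3 − 2650·4 = 0 → B_y = 19570/6.4 = 3057.81 ≈ 3058 N.
ΣF_y = 0: A_y + 3057.81 − 3900 − 2650 = 0 → A_y = 3492 N.
ΣF_x = 0: no horizontal applied forces, so A_x = 0.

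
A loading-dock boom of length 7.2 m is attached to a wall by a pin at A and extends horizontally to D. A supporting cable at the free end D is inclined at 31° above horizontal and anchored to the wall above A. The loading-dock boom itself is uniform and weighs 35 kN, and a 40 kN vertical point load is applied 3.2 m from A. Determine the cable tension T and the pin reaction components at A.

ΣM about A: T·sin31°·7.2 − 35·3.6 − 40·3.2 = 0 → T = 254/(7.2·0.515038) = 68.4955 ≈ 68.50 kN.
ΣF_x = 0: A_x − T·cos31° = 0 → A_x = 68.4955 × 0.857167 = 58.71 kN.
ΣF_y = 0: A_y + T·sin31° − 35 − 40 = 0 → A_y = 75 − 68.4955 × 0.515038 = 39.72 kN.

T = 68.50 kN, A_x = 58.71 kN, A_y = 39.72 kN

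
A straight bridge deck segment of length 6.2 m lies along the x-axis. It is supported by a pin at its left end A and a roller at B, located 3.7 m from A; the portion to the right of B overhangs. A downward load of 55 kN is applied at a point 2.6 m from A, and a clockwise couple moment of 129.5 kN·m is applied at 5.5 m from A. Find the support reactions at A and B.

Taking moments about A: B_y·3.7 − 55·2.6 − 129.5 = 0 → B_y = 272.5/3.7 = 73.6486 ≈ 73.65 kN.
ΣF_y = 0: A_y + 73.6486 − 55 = 0 → A_y = -18.65 kN.
ΣF_x = 0: no horizontal applied forces, so A_x = 0.

A_x = 0, A_y = -18.65 kN, B_y = 73.65 kN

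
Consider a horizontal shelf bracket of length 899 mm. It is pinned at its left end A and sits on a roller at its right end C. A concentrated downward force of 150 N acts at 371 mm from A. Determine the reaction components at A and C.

A_x = 0, A_y = 88.10 N, C_y = 61.90 N

Moments about A: C_y·899 − 150·371 = 0 → C_y = 55650/899 = 61.9021 ≈ 61.90 N.
ΣF_y = 0: A_y + 61.9021 − 150 = 0 → A_y = 88.10 N.
ΣF_x = 0: no horizontal applied forces, so A_x = 0.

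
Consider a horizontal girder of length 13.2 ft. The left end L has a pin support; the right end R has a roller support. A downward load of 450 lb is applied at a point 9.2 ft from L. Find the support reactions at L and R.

ΣM about L: R_y·13.2 − 450·9.2 = 0 → R_y = 4140/13.2 = 313.636 ≈ 313.6 lb.
ΣF_y = 0: L_y + 313.636 − 450 = 0 → L_y = 136.4 lb.
ΣF_x = 0: no horizontal applied forces, so L_x = 0.

L_x = 0, L_y = 136.4 lb, R_y = 313.6 lb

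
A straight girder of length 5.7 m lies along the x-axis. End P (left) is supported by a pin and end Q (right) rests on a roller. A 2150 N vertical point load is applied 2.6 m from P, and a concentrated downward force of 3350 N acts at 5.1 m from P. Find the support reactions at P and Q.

P_x = 0, P_y = 1522 N, Q_y = 3978 N

ΣM about P: Q_y·5.7 − 2150·2.6 − 3350·5.1 = 0 → Q_y = 22675/5.7 = 3978.07 ≈ 3978 N.
ΣF_y = 0: P_y + 3978.07 − 2150 − 3350 = 0 → P_y = 1522 N.
ΣF_x = 0: no horizontal applied forces, so P_x = 0.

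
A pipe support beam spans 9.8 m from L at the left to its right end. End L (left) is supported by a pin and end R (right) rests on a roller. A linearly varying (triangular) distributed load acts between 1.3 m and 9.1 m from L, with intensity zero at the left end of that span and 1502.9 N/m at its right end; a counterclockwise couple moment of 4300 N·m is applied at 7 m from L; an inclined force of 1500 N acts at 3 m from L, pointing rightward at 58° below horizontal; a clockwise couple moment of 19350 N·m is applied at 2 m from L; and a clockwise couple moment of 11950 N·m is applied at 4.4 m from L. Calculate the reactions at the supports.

Resultant of the triangular load: ½ × 1502.9 × 7.8 = 5861.31 N, acting at 6.5 m from L (one-third of the span from the peak).
ΣM about L: R_y·9.8 − (½·1502.9·7.8)·6.5 + 4300 − 1500·sin58°·3 − 19350 − 11950 = 0 → R_y = 68914.7/9.8 = 7032.11 ≈ 7032 N.
ΣF_y = 0: L_y + 7032.11 − ½·1502.9·7.8 − 1500·sin58° = 0 → L_y = 101.3 N.
ΣF_x = 0: L_x + 1500·cos58° = 0 → L_x = -794.9 N.

L_x = -794.9 N, L_y = 101.3 N, R_y = 7032 N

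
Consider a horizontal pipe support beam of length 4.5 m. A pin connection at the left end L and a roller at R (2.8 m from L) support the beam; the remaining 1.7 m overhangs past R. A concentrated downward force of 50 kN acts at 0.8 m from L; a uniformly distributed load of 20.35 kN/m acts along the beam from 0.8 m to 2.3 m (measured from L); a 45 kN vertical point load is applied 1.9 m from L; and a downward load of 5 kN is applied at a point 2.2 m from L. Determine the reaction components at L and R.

L_x = 0, L_y = 64.88 kN, R_y = 65.65 kN

Resultant of the distributed load: 20.35 × 1.5 = 30.525 kN at 1.55 m from L.
Taking moments about L: R_y·2.8 − 50·0.8 − (20.35·1.5)·1.55 − 45·1.9 − 5·2.2 = 0 → R_y = 183.81375/2.8 = 65.6478 ≈ 65.65 kN.
ΣF_y = 0: L_y + 65.6478 − 50 − 20.35·1.5 − 45 − 5 = 0 → L_y = 64.88 kN.
ΣF_x = 0: no horizontal applied forces, so L_x = 0.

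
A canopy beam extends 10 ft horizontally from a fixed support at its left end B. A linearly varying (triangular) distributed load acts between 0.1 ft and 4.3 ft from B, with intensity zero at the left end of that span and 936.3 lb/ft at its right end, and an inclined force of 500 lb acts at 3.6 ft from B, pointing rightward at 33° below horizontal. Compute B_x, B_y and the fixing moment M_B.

B_x = -419.3 lb, B_y = 2239 lb, M_B = 6682 lb·ft

Resultant of the triangular load: ½ × 936.3 × 4.2 = 1966.23 lb, acting at 2.9 ft from B (one-third of the span from the peak).
ΣF_x = 0: B_x + 500·cos33° = 0 → B_x = -419.3 lb.
ΣF_y = 0: B_y − ½·936.3·4.2 − 500·sin33° = 0 → B_y = 2239 lb.
ΣM about B: M_B − (½·936.3·4.2)·2.9 − 500·sin33°·3.6 = 0 → M_B = 6682 lb·ft.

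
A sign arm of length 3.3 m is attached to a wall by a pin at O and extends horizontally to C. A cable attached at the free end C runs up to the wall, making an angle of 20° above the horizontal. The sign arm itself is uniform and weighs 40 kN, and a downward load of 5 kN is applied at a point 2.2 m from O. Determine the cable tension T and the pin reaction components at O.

ΣM about O: T·sin20°·3.3 − 40·1.65 − 5·2.2 = 0 → T = 77/(3.3·0.34202) = 68.2221 ≈ 68.22 kN.
ΣF_x = 0: O_x − T·cos20° = 0 → O_x = 68.2221 × 0.939693 = 64.11 kN.
ΣF_y = 0: O_y + T·sin20° − 40 − 5 = 0 → O_y = 45 − 68.2221 × 0.34202 = 21.67 kN.

T = 68.22 kN, O_x = 64.11 kN, O_y = 21.67 kN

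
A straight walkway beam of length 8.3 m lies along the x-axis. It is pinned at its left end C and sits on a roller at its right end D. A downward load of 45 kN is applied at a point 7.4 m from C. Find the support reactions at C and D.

C_x = 0, C_y = 4.880 kN, D_y = 40.12 kN

Taking moments about C: D_y·8.3 − 45·7.4 = 0 → D_y = 333/8.3 = 40.1205 ≈ 40.12 kN.
ΣF_y = 0: C_y + 40.1205 − 45 = 0 → C_y = 4.880 kN.
ΣF_x = 0: no horizontal applied forces, so C_x = 0.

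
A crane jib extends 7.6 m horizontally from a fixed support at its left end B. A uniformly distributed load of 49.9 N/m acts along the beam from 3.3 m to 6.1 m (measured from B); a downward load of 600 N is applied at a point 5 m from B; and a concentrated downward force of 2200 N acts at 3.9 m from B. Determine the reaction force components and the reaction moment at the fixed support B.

B_x = 0, B_y = 2940 N, M_B = 12240 N·m

Resultant of the distributed load: 49.9 × 2.8 = 139.72 N at 4.7 m from B.
ΣF_x = 0: B_x = 0.
ΣF_y = 0: B_y − 49.9·2.8 − 600 − 2200 = 0 → B_y = 2940 N.
ΣM about B: M_B − (49.9·2.8)·4.7 − 600·5 − 2200·3.9 = 0 → M_B = 12240 N·m.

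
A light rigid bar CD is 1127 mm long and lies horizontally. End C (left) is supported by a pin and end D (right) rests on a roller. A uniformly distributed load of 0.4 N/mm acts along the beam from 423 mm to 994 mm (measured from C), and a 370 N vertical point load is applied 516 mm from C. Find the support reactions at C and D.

Resultant of the distributed load: 0.4 × 571 = 228.4 N at 708.5 mm from C.
ΣM about C: D_y·1127 − (0.4·571)·708.5 − 370·516 = 0 → D_y = 352741.4/1127 = 312.991 ≈ 313.0 N.
ΣF_y = 0: C_y + 312.991 − 0.4·571 − 370 = 0 → C_y = 285.4 N.
ΣF_x = 0: no horizontal applied forces, so C_x = 0.

C_x = 0, C_y = 285.4 N, D_y = 313.0 N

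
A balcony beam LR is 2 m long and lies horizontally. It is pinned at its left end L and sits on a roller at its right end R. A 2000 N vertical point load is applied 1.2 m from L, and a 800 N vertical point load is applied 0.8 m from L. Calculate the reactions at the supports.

Moments about L: R_y·2 − 2000·1.2 − 800·0.8 = 0 → R_y = 3040/2 = 1520 N.
ΣF_y = 0: L_y + 1520 − 2000 − 800 = 0 → L_y = 1280 N.
ΣF_x = 0: no horizontal applied forces, so L_x = 0.

L_x = 0, L_y = 1280 N, R_y = 1520 N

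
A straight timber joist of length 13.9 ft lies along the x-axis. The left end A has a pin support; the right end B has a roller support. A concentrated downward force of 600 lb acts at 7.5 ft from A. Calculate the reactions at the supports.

Moments about A: B_y·13.9 − 600·7.5 = 0 → B_y = 4500/13.9 = 323.741 ≈ 323.7 lb.
ΣF_y = 0: A_y + 323.741 − 600 = 0 → A_y = 276.3 lb.
ΣF_x = 0: no horizontal applied forces, so A_x = 0.

A_x = 0, A_y = 276.3 lb, B_y = 323.7 lb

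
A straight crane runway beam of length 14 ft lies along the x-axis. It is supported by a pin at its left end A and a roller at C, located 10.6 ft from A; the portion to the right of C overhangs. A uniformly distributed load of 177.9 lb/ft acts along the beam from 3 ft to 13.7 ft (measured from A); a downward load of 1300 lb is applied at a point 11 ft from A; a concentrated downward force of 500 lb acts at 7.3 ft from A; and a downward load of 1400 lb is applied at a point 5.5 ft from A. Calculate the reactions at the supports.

Resultant of the distributed load: 177.9 × 10.7 = 1903.53 lb at 8.35 ft from A.
ΣM about A: C_y·10.6 − (177.9·10.7)·8.35 − 1300·11 − 500·7.3 − 1400·5.5 = 0 → C_y = 41544.4755/10.6 = 3919.29 ≈ 3919 lb.
ΣF_y = 0: A_y + 3919.29 − 177.9·10.7 − 1300 − 500 − 1400 = 0 → A_y = 1184 lb.
ΣF_x = 0: no horizontal applied forces, so A_x = 0.

A_x = 0, A_y = 1184 lb, C_y = 3919 lb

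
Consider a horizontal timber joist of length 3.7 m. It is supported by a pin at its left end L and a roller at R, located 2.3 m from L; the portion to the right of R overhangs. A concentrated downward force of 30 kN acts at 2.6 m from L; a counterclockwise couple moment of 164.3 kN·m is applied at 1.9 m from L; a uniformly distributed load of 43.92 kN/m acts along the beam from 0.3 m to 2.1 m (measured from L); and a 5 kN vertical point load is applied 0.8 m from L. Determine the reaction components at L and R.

L_x = 0, L_y = 108.6 kN, R_y = 5.464 kN

Resultant of the distributed load: 43.92 × 1.8 = 79.056 kN at 1.2 m from L.
Taking moments about L: R_y·2.3 − 30·2.6 + 164.3 − (43.92·1.8)·1.2 − 5·0.8 = 0 → R_y = 12.5672/2.3 = 5.464 kN.
ΣF_y = 0: L_y + 5.464 − 30 − 43.92·1.8 − 5 = 0 → L_y = 108.6 kN.
ΣF_x = 0: no horizontal applied forces, so L_x = 0.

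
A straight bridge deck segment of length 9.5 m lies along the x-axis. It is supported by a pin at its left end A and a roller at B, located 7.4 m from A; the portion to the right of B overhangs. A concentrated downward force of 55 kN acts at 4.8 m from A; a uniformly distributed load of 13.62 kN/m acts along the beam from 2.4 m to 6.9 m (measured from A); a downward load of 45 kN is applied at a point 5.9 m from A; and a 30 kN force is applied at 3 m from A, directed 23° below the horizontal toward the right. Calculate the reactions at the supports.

A_x = -27.62 kN, A_y = 58.19 kN, B_y = 114.8 kN

Resultant of the distributed load: 13.62 × 4.5 = 61.29 kN at 4.65 m from A.
Moments about A: B_y·7.4 − 55·4.8 − (13.62·4.5)·4.65 − 45·5.9 − 30·sin23°·3 = 0 → B_y = 849.664/7.4 = 114.819 ≈ 114.8 kN.
ΣF_y = 0: A_y + 114.819 − 55 − 13.62·4.5 − 45 − 30·sin23° = 0 → A_y = 58.19 kN.
ΣF_x = 0: A_x + 30·cos23° = 0 → A_x = -27.62 kN.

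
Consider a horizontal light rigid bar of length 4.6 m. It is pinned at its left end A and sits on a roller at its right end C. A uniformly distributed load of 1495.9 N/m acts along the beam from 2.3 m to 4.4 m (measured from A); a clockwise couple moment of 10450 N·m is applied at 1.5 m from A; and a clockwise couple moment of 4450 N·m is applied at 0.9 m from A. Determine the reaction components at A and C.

A_x = 0, A_y = -2385 N, C_y = 5527 N

Resultant of the distributed load: 1495.9 × 2.1 = 3141.39 N at 3.35 m from A.
ΣM about A: C_y·4.6 − (1495.9·2.1)·3.35 − 10450 − 4450 = 0 → C_y = 25423.6565/4.6 = 5526.88 ≈ 5527 N.
ΣF_y = 0: A_y + 5526.88 − 1495.9·2.1 = 0 → A_y = -2385 N.
ΣF_x = 0: no horizontal applied forces, so A_x = 0.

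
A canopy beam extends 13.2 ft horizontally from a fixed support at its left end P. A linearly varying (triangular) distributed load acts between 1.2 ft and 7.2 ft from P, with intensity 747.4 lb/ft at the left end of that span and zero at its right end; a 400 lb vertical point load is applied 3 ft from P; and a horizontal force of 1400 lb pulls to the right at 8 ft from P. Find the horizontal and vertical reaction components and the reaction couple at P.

P_x = -1400 lb, P_y = 2642 lb, M_P = 8375 lb·ft

Resultant of the triangular load: ½ × 747.4 × 6 = 2242.2 lb, acting at 3.2 ft from P (one-third of the span from the peak).
ΣF_x = 0: P_x + 1400 = 0 → P_x = -1400 lb.
ΣF_y = 0: P_y − ½·747.4·6 − 400 = 0 → P_y = 2642 lb.
ΣM about P: M_P − (½·747.4·6)·3.2 − 400·3 = 0 → M_P = 8375 lb·ft.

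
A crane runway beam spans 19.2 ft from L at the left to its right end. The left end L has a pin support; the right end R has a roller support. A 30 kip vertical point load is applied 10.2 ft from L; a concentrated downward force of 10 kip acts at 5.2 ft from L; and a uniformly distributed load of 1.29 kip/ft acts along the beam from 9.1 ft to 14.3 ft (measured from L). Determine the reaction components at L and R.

L_x = 0, L_y = 23.97 kip, R_y = 22.73 kip

Resultant of the distributed load: 1.29 × 5.2 = 6.708 kip at 11.7 ft from L.
ΣM about L: R_y·19.2 − 30·10.2 − 10·5.2 − (1.29·5.2)·11.7 = 0 → R_y = 436.4836/19.2 = 22.7335 ≈ 22.73 kip.
ΣF_y = 0: L_y + 22.7335 − 30 − 10 − 1.29·5.2 = 0 → L_y = 23.97 kip.
ΣF_x = 0: no horizontal applied forces, so L_x = 0.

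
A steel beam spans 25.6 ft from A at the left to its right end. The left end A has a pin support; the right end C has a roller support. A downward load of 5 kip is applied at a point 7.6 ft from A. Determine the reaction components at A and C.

A_x = 0, A_y = 3.516 kip, C_y = 1.484 kip

Moments about A: C_y·25.6 − 5·7.6 = 0 → C_y = 38/25.6 = 1.48438 ≈ 1.484 kip.
ΣF_y = 0: A_y + 1.48438 − 5 = 0 → A_y = 3.516 kip.
ΣF_x = 0: no horizontal applied forces, so A_x = 0.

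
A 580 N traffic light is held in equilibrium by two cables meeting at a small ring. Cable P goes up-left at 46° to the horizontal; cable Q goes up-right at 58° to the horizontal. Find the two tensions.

ΣF_x = 0: −T_P·cos46° + T_Q·cos58° = 0 → T_Q = 1.31088·T_P.
ΣF_y = 0: T_P·sin46° + T_Q·sin58° = 580.
Substitute: T_P·(0.71934 + 1.31088·0.848048) = 580 → T_P = 316.762 ≈ 316.8 N.
Then T_Q = 1.31088 × 316.762 = 415.2 N.

T_P = 316.8 N, T_Q = 415.2 N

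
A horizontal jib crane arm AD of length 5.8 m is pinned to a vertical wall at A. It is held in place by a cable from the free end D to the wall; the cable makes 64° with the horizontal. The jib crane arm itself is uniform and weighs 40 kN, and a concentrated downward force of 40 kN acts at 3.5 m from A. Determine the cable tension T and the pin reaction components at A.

T = 49.11 kN, A_x = 21.53 kN, A_y = 35.86 kN

ΣM about A: T·sin64°·5.8 − 40·2.9 − 40·3.5 = 0 → T = 256/(5.8·0.898794) = 49.108 ≈ 49.11 kN.
ΣF_x = 0: A_x − T·cos64° = 0 → A_x = 49.108 × 0.438371 = 21.53 kN.
ΣF_y = 0: A_y + T·sin64° − 40 − 40 = 0 → A_y = 80 − 49.108 × 0.898794 = 35.86 kN.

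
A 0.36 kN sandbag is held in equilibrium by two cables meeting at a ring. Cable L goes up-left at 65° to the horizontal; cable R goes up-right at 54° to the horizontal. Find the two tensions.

T_L = 0.2419 kN, T_R = 0.1740 kN

ΣF_x = 0: −T_L·cos65° + T_R·cos54° = 0 → T_R = 0.719001·T_L.
ΣF_y = 0: T_L·sin65° + T_R·sin54° = 0.36.
Substitute: T_L·(0.906308 + 0.719001·0.809017) = 0.36 → T_L = 0.241937 ≈ 0.2419 kN.
Then T_R = 0.719001 × 0.241937 = 0.1740 kN.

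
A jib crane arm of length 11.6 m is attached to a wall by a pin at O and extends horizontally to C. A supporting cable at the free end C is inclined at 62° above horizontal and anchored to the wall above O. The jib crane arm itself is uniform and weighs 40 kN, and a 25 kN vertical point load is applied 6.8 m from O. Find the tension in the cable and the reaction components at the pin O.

T = 39.25 kN, O_x = 18.43 kN, O_y = 30.34 kN

ΣM about O: T·sin62°·11.6 − 40·5.8 − 25·6.8 = 0 → T = 402/(11.6·0.882948) = 39.2494 ≈ 39.25 kN.
ΣF_x = 0: O_x − T·cos62° = 0 → O_x = 39.2494 × 0.469472 = 18.43 kN.
ΣF_y = 0: O_y + T·sin62° − 40 − 25 = 0 → O_y = 65 − 39.2494 × 0.882948 = 30.34 kN.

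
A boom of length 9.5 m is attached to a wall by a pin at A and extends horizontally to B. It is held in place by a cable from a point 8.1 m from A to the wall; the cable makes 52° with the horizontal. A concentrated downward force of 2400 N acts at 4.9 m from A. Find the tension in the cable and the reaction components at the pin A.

T = 1842 N, A_x = 1134 N, A_y = 948.1 N

ΣM about A: T·sin52°·8.1 − 2400·4.9 = 0 → T = 11760/(8.1·0.788011) = 1842.43 ≈ 1842 N.
ΣF_x = 0: A_x − T·cos52° = 0 → A_x = 1842.43 × 0.615661 = 1134 N.
ΣF_y = 0: A_y + T·sin52° − 2400 = 0 → A_y = 2400 − 1842.43 × 0.788011 = 948.1 N.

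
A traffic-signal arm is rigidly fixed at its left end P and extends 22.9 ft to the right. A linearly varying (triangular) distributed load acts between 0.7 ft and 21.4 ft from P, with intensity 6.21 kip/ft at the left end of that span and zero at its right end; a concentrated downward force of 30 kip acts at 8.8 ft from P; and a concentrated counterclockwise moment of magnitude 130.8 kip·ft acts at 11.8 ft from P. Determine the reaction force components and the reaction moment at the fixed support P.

P_x = 0, P_y = 94.27 kip, M_P = 621.7 kip·ft

Resultant of the triangular load: ½ × 6.21 × 20.7 = 64.2735 kip, acting at 7.6 ft from P (one-third of the span from the peak).
ΣF_x = 0: P_x = 0.
ΣF_y = 0: P_y − ½·6.21·20.7 − 30 = 0 → P_y = 94.27 kip.
ΣM about P: M_P − (½·6.21·20.7)·7.6 − 30·8.8 + 130.8 = 0 → M_P = 621.7 kip·ft.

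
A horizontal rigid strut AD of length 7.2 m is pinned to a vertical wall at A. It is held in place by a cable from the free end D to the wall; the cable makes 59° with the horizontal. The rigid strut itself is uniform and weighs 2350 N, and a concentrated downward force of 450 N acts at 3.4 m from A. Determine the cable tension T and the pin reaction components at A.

T = 1619 N, A_x = 833.7 N, A_y = 1413 N

ΣM about A: T·sin59°·7.2 − 2350·3.6 − 450·3.4 = 0 → T = 9990/(7.2·0.857167) = 1618.7 ≈ 1619 N.
ΣF_x = 0: A_x − T·cos59° = 0 → A_x = 1618.7 × 0.515038 = 833.7 N.
ΣF_y = 0: A_y + T·sin59° − 2350 − 450 = 0 → A_y = 2800 − 1618.7 × 0.857167 = 1413 N.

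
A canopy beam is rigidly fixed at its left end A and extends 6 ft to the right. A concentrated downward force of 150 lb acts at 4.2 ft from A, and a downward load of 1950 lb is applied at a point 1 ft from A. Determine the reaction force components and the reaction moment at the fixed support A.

ΣF_x = 0: A_x = 0.
ΣF_y = 0: A_y − 150 − 1950 = 0 → A_y = 2100 lb.
ΣM about A: M_A − 150·4.2 − 1950·1 = 0 → M_A = 2580 lb·ft.

A_x = 0, A_y = 2100 lb, M_A = 2580 lb·ft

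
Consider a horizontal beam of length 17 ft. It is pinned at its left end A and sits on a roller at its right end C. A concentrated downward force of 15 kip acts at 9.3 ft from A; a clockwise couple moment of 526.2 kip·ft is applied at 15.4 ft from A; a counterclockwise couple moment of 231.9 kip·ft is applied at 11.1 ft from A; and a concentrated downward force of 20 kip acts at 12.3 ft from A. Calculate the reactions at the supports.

ΣM about A: C_y·17 − 15·9.3 − 526.2 + 231.9 − 20·12.3 = 0 → C_y = 679.8/17 = 39.9882 ≈ 39.99 kip.
ΣF_y = 0: A_y + 39.9882 − 15 − 20 = 0 → A_y = -4.988 kip.
ΣF_x = 0: no horizontal applied forces, so A_x = 0.

A_x = 0, A_y = -4.988 kip, C_y = 39.99 kip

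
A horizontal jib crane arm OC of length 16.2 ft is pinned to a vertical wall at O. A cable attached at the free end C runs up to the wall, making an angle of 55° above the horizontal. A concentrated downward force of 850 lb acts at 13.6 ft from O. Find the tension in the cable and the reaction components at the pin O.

T = 871.1 lb, O_x = 499.7 lb, O_y = 136.4 lb

ΣM about O: T·sin55°·16.2 − 850·13.6 = 0 → T = 11560/(16.2·0.819152) = 871.121 ≈ 871.1 lb.
ΣF_x = 0: O_x − T·cos55° = 0 → O_x = 871.121 × 0.573576 = 499.7 lb.
ΣF_y = 0: O_y + T·sin55° − 850 = 0 → O_y = 850 − 871.121 × 0.819152 = 136.4 lb.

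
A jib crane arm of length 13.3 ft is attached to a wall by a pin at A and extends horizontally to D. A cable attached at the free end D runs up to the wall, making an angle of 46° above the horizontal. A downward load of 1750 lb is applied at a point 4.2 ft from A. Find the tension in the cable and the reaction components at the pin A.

ΣM about A: T·sin46°·13.3 − 1750·4.2 = 0 → T = 7350/(13.3·0.71934) = 768.248 ≈ 768.2 lb.
ΣF_x = 0: A_x − T·cos46° = 0 → A_x = 768.248 × 0.694658 = 533.7 lb.
ΣF_y = 0: A_y + T·sin46° − 1750 = 0 → A_y = 1750 − 768.248 × 0.71934 = 1197 lb.

T = 768.2 lb, A_x = 533.7 lb, A_y = 1197 lb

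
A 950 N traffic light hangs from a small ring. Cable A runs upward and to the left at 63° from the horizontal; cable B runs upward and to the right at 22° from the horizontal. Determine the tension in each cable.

T_A = 884.2 N, T_B = 432.9 N

ΣF_x = 0: −T_A·cos63° + T_B·cos22° = 0 → T_B = 0.489645·T_A.
ΣF_y = 0: T_A·sin63° + T_B·sin22° = 950.
Substitute: T_A·(0.891007 + 0.489645·0.374607) = 950 → T_A = 884.189 ≈ 884.2 N.
Then T_B = 0.489645 × 884.189 = 432.9 N.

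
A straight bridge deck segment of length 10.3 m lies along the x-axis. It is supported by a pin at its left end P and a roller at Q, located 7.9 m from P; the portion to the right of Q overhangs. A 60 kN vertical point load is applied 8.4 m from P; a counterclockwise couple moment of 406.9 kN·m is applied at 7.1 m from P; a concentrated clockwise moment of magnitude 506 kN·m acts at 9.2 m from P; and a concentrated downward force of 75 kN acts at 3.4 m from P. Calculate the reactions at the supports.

ΣM about P: Q_y·7.9 − 60·8.4 + 406.9 − 506 − 75·3.4 = 0 → Q_y = 858.1/7.9 = 108.62 ≈ 108.6 kN.
ΣF_y = 0: P_y + 108.62 − 60 − 75 = 0 → P_y = 26.38 kN.
ΣF_x = 0: no horizontal applied forces, so P_x = 0.

P_x = 0, P_y = 26.38 kN, Q_y = 108.6 kN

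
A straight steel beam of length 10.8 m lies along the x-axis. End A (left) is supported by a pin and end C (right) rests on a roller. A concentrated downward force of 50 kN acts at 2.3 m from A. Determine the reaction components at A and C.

ΣM about A: C_y·10.8 − 50·2.3 = 0 → C_y = 115/10.8 = 10.6481 ≈ 10.65 kN.
ΣF_y = 0: A_y + 10.6481 − 50 = 0 → A_y = 39.35 kN.
ΣF_x = 0: no horizontal applied forces, so A_x = 0.

A_x = 0, A_y = 39.35 kN, C_y = 10.65 kN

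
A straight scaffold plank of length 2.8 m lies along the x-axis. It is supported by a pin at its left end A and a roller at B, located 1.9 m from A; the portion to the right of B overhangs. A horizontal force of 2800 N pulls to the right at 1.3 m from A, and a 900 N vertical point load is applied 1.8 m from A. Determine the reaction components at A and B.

ΣM about A: B_y·1.9 − 900·1.8 = 0 → B_y = 1620/1.9 = 852.632 ≈ 852.6 N.
ΣF_y = 0: A_y + 852.632 − 900 = 0 → A_y = 47.37 N.
ΣF_x = 0: A_x + 2800 = 0 → A_x = -2800 N.

A_x = -2800 N, A_y = 47.37 N, B_y = 852.6 N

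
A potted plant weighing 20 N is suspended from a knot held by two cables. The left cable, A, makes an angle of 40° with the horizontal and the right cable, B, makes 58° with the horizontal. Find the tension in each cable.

T_A = 10.70 N, T_B = 15.47 N

ΣF_x = 0: −T_A·cos40° + T_B·cos58° = 0 → T_B = 1.44559·T_A.
ΣF_y = 0: T_A·sin40° + T_B·sin58° = 20.
Substitute: T_A·(0.642788 + 1.44559·0.848048) = 20 → T_A = 10.7025 ≈ 10.70 N.
Then T_B = 1.44559 × 10.7025 = 15.47 N.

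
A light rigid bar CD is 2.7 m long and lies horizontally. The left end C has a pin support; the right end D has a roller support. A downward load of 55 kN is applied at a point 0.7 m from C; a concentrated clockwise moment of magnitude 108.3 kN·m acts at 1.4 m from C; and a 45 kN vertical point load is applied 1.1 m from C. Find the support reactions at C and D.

C_x = 0, C_y = 27.30 kN, D_y = 72.70 kN

ΣM about C: D_y·2.7 − 55·0.7 − 108.3 − 45·1.1 = 0 → D_y = 196.3/2.7 = 72.7037 ≈ 72.70 kN.
ΣF_y = 0: C_y + 72.7037 − 55 − 45 = 0 → C_y = 27.30 kN.
ΣF_x = 0: no horizontal applied forces, so C_x = 0.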